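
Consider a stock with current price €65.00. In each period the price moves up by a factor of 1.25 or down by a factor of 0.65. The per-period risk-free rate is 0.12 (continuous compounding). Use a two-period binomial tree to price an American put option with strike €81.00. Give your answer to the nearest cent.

€16.00

Risk-neutral probability p = (e^0.12 − 0.65)/(1.25 − 0.65) = 0.4775/0.6000 = 0.7958
Terminal stock prices: S_uu = 101.6, S_ud = 52.81, S_dd = 27.46
Terminal payoffs (K − S): max(-20.56, 0) = 0, max(28.19, 0) = 28.19, max(53.54, 0) = 53.54
Node u (S = 81.25): continuation = e^(−0.12)·[0.7958·0.0000 + 0.2042·28.1875] = 5.1043; exercise value = 0.0000 ≤ continuation, so V_u = 5.1043
Node d (S = 42.25): continuation = e^(−0.12)·[0.7958·28.1875 + 0.2042·53.5375] = 29.5906; exercise value = 38.7500 > continuation, so V_d = 38.7500 (exercise)
Node 0 (S = 65): continuation = e^(−0.12)·[0.7958·5.1043 + 0.2042·38.7500] = 10.6198; exercise value = 16.0000 > continuation, so V_0 = 16.0000 (exercise)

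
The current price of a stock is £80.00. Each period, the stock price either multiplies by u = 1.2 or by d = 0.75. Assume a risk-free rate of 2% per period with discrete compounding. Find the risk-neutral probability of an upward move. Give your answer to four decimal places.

Risk-neutral probability p = (1 + 0.02 − 0.75)/(1.2 − 0.75) = 0.2700/0.4500 = 0.6000

p = 0.6000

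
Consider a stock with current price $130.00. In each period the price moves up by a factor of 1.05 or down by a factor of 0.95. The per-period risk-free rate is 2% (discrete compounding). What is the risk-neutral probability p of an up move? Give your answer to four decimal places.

p = 0.7000

Risk-neutral probability p = (1 + 0.02 − 0.95)/(1.05 − 0.95) = 0.0700/0.1000 = 0.7000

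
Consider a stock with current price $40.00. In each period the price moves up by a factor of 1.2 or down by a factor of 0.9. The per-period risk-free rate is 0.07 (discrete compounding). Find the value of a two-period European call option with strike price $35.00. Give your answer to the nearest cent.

$9.86

Risk-neutral probability p = (1 + 0.07 − 0.9)/(1.2 − 0.9) = 0.1700/0.3000 = 0.5667
Terminal stock prices: S_uu = 57.6, S_ud = 43.2, S_dd = 32.4
Terminal payoffs (S − K): max(22.6, 0) = 22.6, max(8.2, 0) = 8.2, max(-2.6, 0) = 0
Node u (S = 48): V_u = 1/1.07·[0.5667·22.6000 + 0.4333·8.2000] = 15.2897
Node d (S = 36): V_d = 1/1.07·[0.5667·8.2000 + 0.4333·0.0000] = 4.3427
Node 0 (S = 40): V_0 = 1/1.07·[0.5667·15.2897 + 0.4333·4.3427] = 9.8561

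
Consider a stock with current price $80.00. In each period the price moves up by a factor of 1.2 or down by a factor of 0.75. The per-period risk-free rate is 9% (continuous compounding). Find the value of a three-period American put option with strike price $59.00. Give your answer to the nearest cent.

Risk-neutral probability p = (e^0.09 − 0.75)/(1.2 − 0.75) = 0.3442/0.4500 = 0.7648
Terminal stock prices: S_uuu = 138.2, S_uud = 86.4, S_udd = 54, S_ddd = 33.75
Terminal payoffs (K − S): max(-79.24, 0) = 0, max(-27.4, 0) = 0, max(5, 0) = 5, max(25.25, 0) = 25.25
Node uu (S = 115.2): continuation = e^(−0.09)·[0.7648·0.0000 + 0.2352·0.0000] = 0.0000; exercise value = 0.0000 ≤ continuation, so V_uu = 0.0000
Node ud (S = 72): continuation = e^(−0.09)·[0.7648·0.0000 + 0.2352·5.0000] = 1.0746; exercise value = 0.0000 ≤ continuation, so V_ud = 1.0746
Node dd (S = 45): continuation = e^(−0.09)·[0.7648·5.0000 + 0.2352·25.2500] = 8.9219; exercise value = 14.0000 > continuation, so V_dd = 14.0000 (exercise)
Node u (S = 96): continuation = e^(−0.09)·[0.7648·0.0000 + 0.2352·1.0746] = 0.2310; exercise value = 0.0000 ≤ continuation, so V_u = 0.2310
Node d (S = 60): continuation = e^(−0.09)·[0.7648·1.0746 + 0.2352·14.0000] = 3.7602; exercise value = 0.0000 ≤ continuation, so V_d = 3.7602
Node 0 (S = 80): continuation = e^(−0.09)·[0.7648·0.2310 + 0.2352·3.7602] = 0.9696; exercise value = 0.0000 ≤ continuation, so V_0 = 0.9696

$0.97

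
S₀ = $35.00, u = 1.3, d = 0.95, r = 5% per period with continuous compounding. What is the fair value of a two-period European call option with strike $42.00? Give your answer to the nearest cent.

$1.76

Risk-neutral probability p = (e^0.05 − 0.95)/(1.3 − 0.95) = 0.1013/0.3500 = 0.2893
Terminal stock prices: S_uu = 59.15, S_ud = 43.23, S_dd = 31.59
Terminal payoffs (S − K): max(17.15, 0) = 17.15, max(1.225, 0) = 1.225, max(-10.41, 0) = 0
Node u (S = 45.5): V_u = e^(−0.05)·[0.2893·17.1500 + 0.7107·1.2250] = 5.5484
Node d (S = 33.25): V_d = e^(−0.05)·[0.2893·1.2250 + 0.7107·0.0000] = 0.3372
Node 0 (S = 35): V_0 = e^(−0.05)·[0.2893·5.5484 + 0.7107·0.3372] = 1.7550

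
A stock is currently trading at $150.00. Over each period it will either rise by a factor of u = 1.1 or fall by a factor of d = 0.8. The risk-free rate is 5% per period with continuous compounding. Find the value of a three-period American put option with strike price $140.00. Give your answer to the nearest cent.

Risk-neutral probability p = (e^0.05 − 0.8)/(1.1 − 0.8) = 0.2513/0.3000 = 0.8376
Terminal stock prices: S_uuu = 199.7, S_uud = 145.2, S_udd = 105.6, S_ddd = 76.8
Terminal payoffs (K − S): max(-59.65, 0) = 0, max(-5.2, 0) = 0, max(34.4, 0) = 34.4, max(63.2, 0) = 63.2
Node uu (S = 181.5): continuation = e^(−0.05)·[0.8376·0.0000 + 0.1624·0.0000] = 0.0000; exercise value = 0.0000 ≤ continuation, so V_uu = 0.0000
Node ud (S = 132): continuation = e^(−0.05)·[0.8376·0.0000 + 0.1624·34.4000] = 5.3151; exercise value = 8.0000 > continuation, so V_ud = 8.0000 (exercise)
Node dd (S = 96): continuation = e^(−0.05)·[0.8376·34.4000 + 0.1624·63.2000] = 37.1721; exercise value = 44.0000 > continuation, so V_dd = 44.0000 (exercise)
Node u (S = 165): continuation = e^(−0.05)·[0.8376·0.0000 + 0.1624·8.0000] = 1.2361; exercise value = 0.0000 ≤ continuation, so V_u = 1.2361
Node d (S = 120): continuation = e^(−0.05)·[0.8376·8.0000 + 0.1624·44.0000] = 13.1721; exercise value = 20.0000 > continuation, so V_d = 20.0000 (exercise)
Node 0 (S = 150): continuation = e^(−0.05)·[0.8376·1.2361 + 0.1624·20.0000] = 4.0750; exercise value = 0.0000 ≤ continuation, so V_0 = 4.0750

$4.07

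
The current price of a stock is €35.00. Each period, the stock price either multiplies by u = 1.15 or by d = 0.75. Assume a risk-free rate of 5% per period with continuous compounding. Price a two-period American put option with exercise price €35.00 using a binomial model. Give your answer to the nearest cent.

€2.86

Risk-neutral probability p = (e^0.05 − 0.75)/(1.15 − 0.75) = 0.3013/0.4000 = 0.7532
Terminal stock prices: S_uu = 46.29, S_ud = 30.19, S_dd = 19.69
Terminal payoffs (K − S): max(-11.29, 0) = 0, max(4.812, 0) = 4.812, max(15.31, 0) = 15.31
Node u (S = 40.25): continuation = e^(−0.05)·[0.7532·0.0000 + 0.2468·4.8125] = 1.1299; exercise value = 0.0000 ≤ continuation, so V_u = 1.1299
Node d (S = 26.25): continuation = e^(−0.05)·[0.7532·4.8125 + 0.2468·15.3125] = 7.0430; exercise value = 8.7500 > continuation, so V_d = 8.7500 (exercise)
Node 0 (S = 35): continuation = e^(−0.05)·[0.7532·1.1299 + 0.2468·8.7500] = 2.8639; exercise value = 0.0000 ≤ continuation, so V_0 = 2.8639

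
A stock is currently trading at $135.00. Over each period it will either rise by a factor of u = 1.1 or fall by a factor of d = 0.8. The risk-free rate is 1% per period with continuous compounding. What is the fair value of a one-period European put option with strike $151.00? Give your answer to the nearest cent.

$14.50

Risk-neutral probability p = (e^0.01 − 0.8)/(1.1 − 0.8) = 0.2101/0.3000 = 0.7002
Terminal stock prices: S_u = 148.5, S_d = 108
Terminal payoffs (K − S): max(2.5, 0) = 2.5, max(43, 0) = 43
Node 0 (S = 135): V_0 = e^(−0.01)·[0.7002·2.5000 + 0.2998·43.0000] = 14.4975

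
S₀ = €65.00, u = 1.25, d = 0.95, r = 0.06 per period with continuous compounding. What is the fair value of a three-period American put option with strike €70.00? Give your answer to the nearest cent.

Risk-neutral probability p = (e^0.06 − 0.95)/(1.25 − 0.95) = 0.1118/0.3000 = 0.3728
Terminal stock prices: S_uuu = 127, S_uud = 96.48, S_udd = 73.33, S_ddd = 55.73
Terminal payoffs (K − S): max(-56.95, 0) = 0, max(-26.48, 0) = 0, max(-3.328, 0) = 0, max(14.27, 0) = 14.27
Node uu (S = 101.6): continuation = e^(−0.06)·[0.3728·0.0000 + 0.6272·0.0000] = 0.0000; exercise value = 0.0000 ≤ continuation, so V_uu = 0.0000
Node ud (S = 77.19): continuation = e^(−0.06)·[0.3728·0.0000 + 0.6272·0.0000] = 0.0000; exercise value = 0.0000 ≤ continuation, so V_ud = 0.0000
Node dd (S = 58.66): continuation = e^(−0.06)·[0.3728·0.0000 + 0.6272·14.2706] = 8.4295; exercise value = 11.3375 > continuation, so V_dd = 11.3375 (exercise)
Node u (S = 81.25): continuation = e^(−0.06)·[0.3728·0.0000 + 0.6272·0.0000] = 0.0000; exercise value = 0.0000 ≤ continuation, so V_u = 0.0000
Node d (S = 61.75): continuation = e^(−0.06)·[0.3728·0.0000 + 0.6272·11.3375] = 6.6969; exercise value = 8.2500 > continuation, so V_d = 8.2500 (exercise)
Node 0 (S = 65): continuation = e^(−0.06)·[0.3728·0.0000 + 0.6272·8.2500] = 4.8732; exercise value = 5.0000 > continuation, so V_0 = 5.0000 (exercise)

€5.00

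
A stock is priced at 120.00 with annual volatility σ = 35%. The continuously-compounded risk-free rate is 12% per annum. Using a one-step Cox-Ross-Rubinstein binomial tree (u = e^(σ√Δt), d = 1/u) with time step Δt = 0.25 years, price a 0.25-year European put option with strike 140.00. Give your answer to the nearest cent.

CRR parameters: u = e^(σ√Δt) = e^(0.35·√0.25) = 1.1912, d = 1/u = 0.8395
Per-period rate: rΔt = 0.12·0.25 = 0.03, so R = e^0.03 = 1.0305
Risk-neutral probability p = (e^0.03 − 0.8395)/(1.1912 − 0.8395) = 0.1910/0.3518 = 0.5429
Terminal stock prices: S_u = 142.9, S_d = 100.7
Terminal payoffs (K − S): max(-2.95, 0) = 0, max(39.27, 0) = 39.27
Node 0 (S = 120): V_0 = e^(−0.03)·[0.5429·0.0000 + 0.4571·39.2652] = 17.4164

17.42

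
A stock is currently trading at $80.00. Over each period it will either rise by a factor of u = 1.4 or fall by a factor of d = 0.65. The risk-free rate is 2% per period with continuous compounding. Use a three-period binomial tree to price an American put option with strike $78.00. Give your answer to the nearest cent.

Risk-neutral probability p = (e^0.02 − 0.65)/(1.4 − 0.65) = 0.3702/0.7500 = 0.4936
Terminal stock prices: S_uuu = 219.5, S_uud = 101.9, S_udd = 47.32, S_ddd = 21.97
Terminal payoffs (K − S): max(-141.5, 0) = 0, max(-23.92, 0) = 0, max(30.68, 0) = 30.68, max(56.03, 0) = 56.03
Node uu (S = 156.8): continuation = e^(−0.02)·[0.4936·0.0000 + 0.5064·0.0000] = 0.0000; exercise value = 0.0000 ≤ continuation, so V_uu = 0.0000
Node ud (S = 72.8): continuation = e^(−0.02)·[0.4936·0.0000 + 0.5064·30.6800] = 15.2287; exercise value = 5.2000 ≤ continuation, so V_ud = 15.2287
Node dd (S = 33.8): continuation = e^(−0.02)·[0.4936·30.6800 + 0.5064·56.0300] = 42.6555; exercise value = 44.2000 > continuation, so V_dd = 44.2000 (exercise)
Node u (S = 112): continuation = e^(−0.02)·[0.4936·0.0000 + 0.5064·15.2287] = 7.5591; exercise value = 0.0000 ≤ continuation, so V_u = 7.5591
Node d (S = 52): continuation = e^(−0.02)·[0.4936·15.2287 + 0.5064·44.2000] = 29.3076; exercise value = 26.0000 ≤ continuation, so V_d = 29.3076
Node 0 (S = 80): continuation = e^(−0.02)·[0.4936·7.5591 + 0.5064·29.3076] = 18.2047; exercise value = 0.0000 ≤ continuation, so V_0 = 18.2047

$18.20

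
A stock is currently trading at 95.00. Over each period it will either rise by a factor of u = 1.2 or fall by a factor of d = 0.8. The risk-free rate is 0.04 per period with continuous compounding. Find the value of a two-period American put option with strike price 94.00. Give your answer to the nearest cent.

Risk-neutral probability p = (e^0.04 − 0.8)/(1.2 − 0.8) = 0.2408/0.4000 = 0.6020
Terminal stock prices: S_uu = 136.8, S_ud = 91.2, S_dd = 60.8
Terminal payoffs (K − S): max(-42.8, 0) = 0, max(2.8, 0) = 2.8, max(33.2, 0) = 33.2
Node u (S = 114): continuation = e^(−0.04)·[0.6020·0.0000 + 0.3980·2.8000] = 1.0706; exercise value = 0.0000 ≤ continuation, so V_u = 1.0706
Node d (S = 76): continuation = e^(−0.04)·[0.6020·2.8000 + 0.3980·33.2000] = 14.3142; exercise value = 18.0000 > continuation, so V_d = 18.0000 (exercise)
Node 0 (S = 95): continuation = e^(−0.04)·[0.6020·1.0706 + 0.3980·18.0000] = 7.5019; exercise value = 0.0000 ≤ continuation, so V_0 = 7.5019

7.50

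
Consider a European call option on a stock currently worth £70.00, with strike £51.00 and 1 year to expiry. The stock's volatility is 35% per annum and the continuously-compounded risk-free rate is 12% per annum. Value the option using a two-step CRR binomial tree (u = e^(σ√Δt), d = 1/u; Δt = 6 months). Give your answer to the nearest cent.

£26.18

CRR parameters: u = e^(σ√Δt) = e^(0.35·√0.5) = 1.2808, d = 1/u = 0.7808
Per-period rate: rΔt = 0.12·0.5 = 0.06, so R = e^0.06 = 1.0618
Risk-neutral probability p = (e^0.06 − 0.7808)/(1.2808 − 0.7808) = 0.2811/0.5000 = 0.5621
Terminal stock prices: S_uu = 114.8, S_ud = 70, S_dd = 42.67
Terminal payoffs (S − K): max(63.83, 0) = 63.83, max(19, 0) = 19, max(-8.329, 0) = 0
Node u (S = 89.66): V_u = e^(−0.06)·[0.5621·63.8320 + 0.4379·19.0000] = 41.6262
Node d (S = 54.65): V_d = e^(−0.06)·[0.5621·19.0000 + 0.4379·0.0000] = 10.0580
Node 0 (S = 70): V_0 = e^(−0.06)·[0.5621·41.6262 + 0.4379·10.0580] = 26.1836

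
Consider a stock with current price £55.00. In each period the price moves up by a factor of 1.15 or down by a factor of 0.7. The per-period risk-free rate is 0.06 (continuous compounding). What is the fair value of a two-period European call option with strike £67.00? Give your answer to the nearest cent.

£3.29

Risk-neutral probability p = (e^0.06 − 0.7)/(1.15 − 0.7) = 0.3618/0.4500 = 0.8041
Terminal stock prices: S_uu = 72.74, S_ud = 44.27, S_dd = 26.95
Terminal payoffs (S − K): max(5.737, 0) = 5.737, max(-22.73, 0) = 0, max(-40.05, 0) = 0
Node u (S = 63.25): V_u = e^(−0.06)·[0.8041·5.7375 + 0.1959·0.0000] = 4.3448
Node d (S = 38.5): V_d = e^(−0.06)·[0.8041·0.0000 + 0.1959·0.0000] = 0.0000
Node 0 (S = 55): V_0 = e^(−0.06)·[0.8041·4.3448 + 0.1959·0.0000] = 3.2901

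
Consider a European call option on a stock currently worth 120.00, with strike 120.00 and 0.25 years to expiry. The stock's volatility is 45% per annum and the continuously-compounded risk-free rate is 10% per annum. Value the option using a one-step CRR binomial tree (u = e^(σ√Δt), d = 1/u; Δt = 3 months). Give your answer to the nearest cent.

14.76

CRR parameters: u = e^(σ√Δt) = e^(0.45·√0.25) = 1.2523, d = 1/u = 0.7985
Per-period rate: rΔt = 0.1·0.25 = 0.025, so R = e^0.025 = 1.0253
Risk-neutral probability p = (e^0.025 − 0.7985)/(1.2523 − 0.7985) = 0.2268/0.4538 = 0.4998
Terminal stock prices: S_u = 150.3, S_d = 95.82
Terminal payoffs (S − K): max(30.28, 0) = 30.28, max(-24.18, 0) = 0
Node 0 (S = 120): V_0 = e^(−0.025)·[0.4998·30.2787 + 0.5002·0.0000] = 14.7588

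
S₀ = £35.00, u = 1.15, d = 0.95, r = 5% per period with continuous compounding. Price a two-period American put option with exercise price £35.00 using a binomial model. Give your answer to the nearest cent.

£0.82

Risk-neutral probability p = (e^0.05 − 0.95)/(1.15 − 0.95) = 0.1013/0.2000 = 0.5064
Terminal stock prices: S_uu = 46.29, S_ud = 38.24, S_dd = 31.59
Terminal payoffs (K − S): max(-11.29, 0) = 0, max(-3.237, 0) = 0, max(3.413, 0) = 3.413
Node u (S = 40.25): continuation = e^(−0.05)·[0.5064·0.0000 + 0.4936·0.0000] = 0.0000; exercise value = 0.0000 ≤ continuation, so V_u = 0.0000
Node d (S = 33.25): continuation = e^(−0.05)·[0.5064·0.0000 + 0.4936·3.4125] = 1.6024; exercise value = 1.7500 > continuation, so V_d = 1.7500 (exercise)
Node 0 (S = 35): continuation = e^(−0.05)·[0.5064·0.0000 + 0.4936·1.7500] = 0.8217; exercise value = 0.0000 ≤ continuation, so V_0 = 0.8217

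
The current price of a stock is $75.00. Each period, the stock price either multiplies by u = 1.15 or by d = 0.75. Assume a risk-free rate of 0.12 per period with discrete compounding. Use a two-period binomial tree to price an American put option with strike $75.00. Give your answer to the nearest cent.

$1.83

Risk-neutral probability p = (1 + 0.12 − 0.75)/(1.15 − 0.75) = 0.3700/0.4000 = 0.9250
Terminal stock prices: S_uu = 99.19, S_ud = 64.69, S_dd = 42.19
Terminal payoffs (K − S): max(-24.19, 0) = 0, max(10.31, 0) = 10.31, max(32.81, 0) = 32.81
Node u (S = 86.25): continuation = 1/1.12·[0.9250·0.0000 + 0.0750·10.3125] = 0.6906; exercise value = 0.0000 ≤ continuation, so V_u = 0.6906
Node d (S = 56.25): continuation = 1/1.12·[0.9250·10.3125 + 0.0750·32.8125] = 10.7143; exercise value = 18.7500 > continuation, so V_d = 18.7500 (exercise)
Node 0 (S = 75): continuation = 1/1.12·[0.9250·0.6906 + 0.0750·18.7500] = 1.8259; exercise value = 0.0000 ≤ continuation, so V_0 = 1.8259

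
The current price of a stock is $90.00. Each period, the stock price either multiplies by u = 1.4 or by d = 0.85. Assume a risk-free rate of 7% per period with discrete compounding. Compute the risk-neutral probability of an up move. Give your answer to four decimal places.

p = 0.4000

Risk-neutral probability p = (1 + 0.07 − 0.85)/(1.4 − 0.85) = 0.2200/0.5500 = 0.4000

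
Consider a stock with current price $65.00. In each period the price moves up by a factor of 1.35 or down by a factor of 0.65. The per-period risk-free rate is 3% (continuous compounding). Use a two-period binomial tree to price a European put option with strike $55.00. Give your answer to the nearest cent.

$5.40

Risk-neutral probability p = (e^0.03 − 0.65)/(1.35 − 0.65) = 0.3805/0.7000 = 0.5435
Terminal stock prices: S_uu = 118.5, S_ud = 57.04, S_dd = 27.46
Terminal payoffs (K − S): max(-63.46, 0) = 0, max(-2.038, 0) = 0, max(27.54, 0) = 27.54
Node u (S = 87.75): V_u = e^(−0.03)·[0.5435·0.0000 + 0.4565·0.0000] = 0.0000
Node d (S = 42.25): V_d = e^(−0.03)·[0.5435·0.0000 + 0.4565·27.5375] = 12.1992
Node 0 (S = 65): V_0 = e^(−0.03)·[0.5435·0.0000 + 0.4565·12.1992] = 5.4043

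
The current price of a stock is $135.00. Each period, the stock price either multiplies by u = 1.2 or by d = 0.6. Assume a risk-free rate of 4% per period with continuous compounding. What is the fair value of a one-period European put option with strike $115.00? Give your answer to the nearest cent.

$8.67

Risk-neutral probability p = (e^0.04 − 0.6)/(1.2 − 0.6) = 0.4408/0.6000 = 0.7347
Terminal stock prices: S_u = 162, S_d = 81
Terminal payoffs (K − S): max(-47, 0) = 0, max(34, 0) = 34
Node 0 (S = 135): V_0 = e^(−0.04)·[0.7347·0.0000 + 0.2653·34.0000] = 8.6670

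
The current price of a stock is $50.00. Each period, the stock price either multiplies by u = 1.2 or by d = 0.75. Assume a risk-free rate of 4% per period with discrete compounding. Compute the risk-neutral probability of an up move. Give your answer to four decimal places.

p = 0.6444

Risk-neutral probability p = (1 + 0.04 − 0.75)/(1.2 − 0.75) = 0.2900/0.4500 = 0.6444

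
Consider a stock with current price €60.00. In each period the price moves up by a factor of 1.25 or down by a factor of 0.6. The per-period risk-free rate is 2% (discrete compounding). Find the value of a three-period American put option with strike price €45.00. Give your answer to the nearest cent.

€5.56

Risk-neutral probability p = (1 + 0.02 − 0.6)/(1.25 − 0.6) = 0.4200/0.6500 = 0.6462
Terminal stock prices: S_uuu = 117.2, S_uud = 56.25, S_udd = 27, S_ddd = 12.96
Terminal payoffs (K − S): max(-72.19, 0) = 0, max(-11.25, 0) = 0, max(18, 0) = 18, max(32.04, 0) = 32.04
Node uu (S = 93.75): continuation = 1/1.02·[0.6462·0.0000 + 0.3538·0.0000] = 0.0000; exercise value = 0.0000 ≤ continuation, so V_uu = 0.0000
Node ud (S = 45): continuation = 1/1.02·[0.6462·0.0000 + 0.3538·18.0000] = 6.2443; exercise value = 0.0000 ≤ continuation, so V_ud = 6.2443
Node dd (S = 21.6): continuation = 1/1.02·[0.6462·18.0000 + 0.3538·32.0400] = 22.5176; exercise value = 23.4000 > continuation, so V_dd = 23.4000 (exercise)
Node u (S = 75): continuation = 1/1.02·[0.6462·0.0000 + 0.3538·6.2443] = 2.1662; exercise value = 0.0000 ≤ continuation, so V_u = 2.1662
Node d (S = 36): continuation = 1/1.02·[0.6462·6.2443 + 0.3538·23.4000] = 12.0733; exercise value = 9.0000 ≤ continuation, so V_d = 12.0733
Node 0 (S = 60): continuation = 1/1.02·[0.6462·2.1662 + 0.3538·12.0733] = 5.5606; exercise value = 0.0000 ≤ continuation, so V_0 = 5.5606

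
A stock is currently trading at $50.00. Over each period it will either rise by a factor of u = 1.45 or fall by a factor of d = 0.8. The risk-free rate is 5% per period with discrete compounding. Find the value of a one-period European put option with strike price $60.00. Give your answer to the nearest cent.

$11.72

Risk-neutral probability p = (1 + 0.05 − 0.8)/(1.45 − 0.8) = 0.2500/0.6500 = 0.3846
Terminal stock prices: S_u = 72.5, S_d = 40
Terminal payoffs (K − S): max(-12.5, 0) = 0, max(20, 0) = 20
Node 0 (S = 50): V_0 = 1/1.05·[0.3846·0.0000 + 0.6154·20.0000] = 11.7216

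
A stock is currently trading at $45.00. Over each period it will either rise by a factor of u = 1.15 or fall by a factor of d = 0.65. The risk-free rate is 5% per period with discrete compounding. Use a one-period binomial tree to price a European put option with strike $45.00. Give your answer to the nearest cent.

$3.00

Risk-neutral probability p = (1 + 0.05 − 0.65)/(1.15 − 0.65) = 0.4000/0.5000 = 0.8000
Terminal stock prices: S_u = 51.75, S_d = 29.25
Terminal payoffs (K − S): max(-6.75, 0) = 0, max(15.75, 0) = 15.75
Node 0 (S = 45): V_0 = 1/1.05·[0.8000·0.0000 + 0.2000·15.7500] = 3.0000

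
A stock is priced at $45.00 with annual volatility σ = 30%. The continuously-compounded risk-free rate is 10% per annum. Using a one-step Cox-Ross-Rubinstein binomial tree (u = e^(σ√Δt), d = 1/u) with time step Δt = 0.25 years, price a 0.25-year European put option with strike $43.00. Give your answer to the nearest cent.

$1.89

CRR parameters: u = e^(σ√Δt) = e^(0.3·√0.25) = 1.1618, d = 1/u = 0.8607
Per-period rate: rΔt = 0.1·0.25 = 0.025, so R = e^0.025 = 1.0253
Risk-neutral probability p = (e^0.025 − 0.8607)/(1.1618 − 0.8607) = 0.1646/0.3011 = 0.5466
Terminal stock prices: S_u = 52.28, S_d = 38.73
Terminal payoffs (K − S): max(-9.283, 0) = 0, max(4.268, 0) = 4.268
Node 0 (S = 45): V_0 = e^(−0.025)·[0.5466·0.0000 + 0.4534·4.2681] = 1.8872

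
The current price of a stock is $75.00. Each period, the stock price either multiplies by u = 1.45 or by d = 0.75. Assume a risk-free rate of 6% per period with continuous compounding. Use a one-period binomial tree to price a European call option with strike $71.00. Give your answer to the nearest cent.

Risk-neutral probability p = (e^0.06 − 0.75)/(1.45 − 0.75) = 0.3118/0.7000 = 0.4455
Terminal stock prices: S_u = 108.8, S_d = 56.25
Terminal payoffs (S − K): max(37.75, 0) = 37.75, max(-14.75, 0) = 0
Node 0 (S = 75): V_0 = e^(−0.06)·[0.4455·37.7500 + 0.5545·0.0000] = 15.8376

$15.84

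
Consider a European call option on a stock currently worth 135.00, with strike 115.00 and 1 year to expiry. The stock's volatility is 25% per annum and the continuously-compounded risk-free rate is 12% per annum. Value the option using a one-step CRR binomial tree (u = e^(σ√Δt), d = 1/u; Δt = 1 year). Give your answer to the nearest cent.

CRR parameters: u = e^(σ√Δt) = e^(0.25·√1) = 1.2840, d = 1/u = 0.7788
Per-period rate: rΔt = 0.12·1 = 0.12, so R = e^0.12 = 1.1275
Risk-neutral probability p = (e^0.12 − 0.7788)/(1.2840 − 0.7788) = 0.3487/0.5052 = 0.6902
Terminal stock prices: S_u = 173.3, S_d = 105.1
Terminal payoffs (S − K): max(58.34, 0) = 58.34, max(-9.862, 0) = 0
Node 0 (S = 135): V_0 = e^(−0.12)·[0.6902·58.3434 + 0.3098·0.0000] = 35.7141

35.71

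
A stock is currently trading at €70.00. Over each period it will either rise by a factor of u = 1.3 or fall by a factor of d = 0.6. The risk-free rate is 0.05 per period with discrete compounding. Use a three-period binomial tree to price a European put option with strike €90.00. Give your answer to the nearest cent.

€22.38

Risk-neutral probability p = (1 + 0.05 − 0.6)/(1.3 − 0.6) = 0.4500/0.7000 = 0.6429
Terminal stock prices: S_uuu = 153.8, S_uud = 70.98, S_udd = 32.76, S_ddd = 15.12
Terminal payoffs (K − S): max(-63.79, 0) = 0, max(19.02, 0) = 19.02, max(57.24, 0) = 57.24, max(74.88, 0) = 74.88
Node uu (S = 118.3): V_uu = 1/1.05·[0.6429·0.0000 + 0.3571·19.0200] = 6.4694
Node ud (S = 54.6): V_ud = 1/1.05·[0.6429·19.0200 + 0.3571·57.2400] = 31.1143
Node dd (S = 25.2): V_dd = 1/1.05·[0.6429·57.2400 + 0.3571·74.8800] = 60.5143
Node u (S = 91): V_u = 1/1.05·[0.6429·6.4694 + 0.3571·31.1143] = 14.5439
Node d (S = 42): V_d = 1/1.05·[0.6429·31.1143 + 0.3571·60.5143] = 39.6327
Node 0 (S = 70): V_0 = 1/1.05·[0.6429·14.5439 + 0.3571·39.6327] = 22.3849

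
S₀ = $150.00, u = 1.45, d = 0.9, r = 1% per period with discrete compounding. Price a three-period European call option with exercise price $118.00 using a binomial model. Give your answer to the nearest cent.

Risk-neutral probability p = (1 + 0.01 − 0.9)/(1.45 − 0.9) = 0.1100/0.5500 = 0.2000
Terminal stock prices: S_uuu = 457.3, S_uud = 283.8, S_udd = 176.2, S_ddd = 109.4
Terminal payoffs (S − K): max(339.3, 0) = 339.3, max(165.8, 0) = 165.8, max(58.18, 0) = 58.18, max(-8.65, 0) = 0
Node uu (S = 315.4): V_uu = 1/1.01·[0.2000·339.2937 + 0.8000·165.8375] = 198.5433
Node ud (S = 195.8): V_ud = 1/1.01·[0.2000·165.8375 + 0.8000·58.1750] = 78.9183
Node dd (S = 121.5): V_dd = 1/1.01·[0.2000·58.1750 + 0.8000·0.0000] = 11.5198
Node u (S = 217.5): V_u = 1/1.01·[0.2000·198.5433 + 0.8000·78.9183] = 101.8251
Node d (S = 135): V_d = 1/1.01·[0.2000·78.9183 + 0.8000·11.5198] = 24.7520
Node 0 (S = 150): V_0 = 1/1.01·[0.2000·101.8251 + 0.8000·24.7520] = 39.7689

$39.77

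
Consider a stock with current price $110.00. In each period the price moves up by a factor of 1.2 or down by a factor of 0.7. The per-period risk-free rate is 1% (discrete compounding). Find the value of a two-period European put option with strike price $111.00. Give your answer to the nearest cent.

$16.67

Risk-neutral probability p = (1 + 0.01 − 0.7)/(1.2 − 0.7) = 0.3100/0.5000 = 0.6200
Terminal stock prices: S_uu = 158.4, S_ud = 92.4, S_dd = 53.9
Terminal payoffs (K − S): max(-47.4, 0) = 0, max(18.6, 0) = 18.6, max(57.1, 0) = 57.1
Node u (S = 132): V_u = 1/1.01·[0.6200·0.0000 + 0.3800·18.6000] = 6.9980
Node d (S = 77): V_d = 1/1.01·[0.6200·18.6000 + 0.3800·57.1000] = 32.9010
Node 0 (S = 110): V_0 = 1/1.01·[0.6200·6.9980 + 0.3800·32.9010] = 16.6744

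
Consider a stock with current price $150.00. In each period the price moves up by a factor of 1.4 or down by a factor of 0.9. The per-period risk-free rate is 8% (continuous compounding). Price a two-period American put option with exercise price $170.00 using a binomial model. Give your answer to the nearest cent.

$20.47

Risk-neutral probability p = (e^0.08 − 0.9)/(1.4 − 0.9) = 0.1833/0.5000 = 0.3666
Terminal stock prices: S_uu = 294, S_ud = 189, S_dd = 121.5
Terminal payoffs (K − S): max(-124, 0) = 0, max(-19, 0) = 0, max(48.5, 0) = 48.5
Node u (S = 210): continuation = e^(−0.08)·[0.3666·0.0000 + 0.6334·0.0000] = 0.0000; exercise value = 0.0000 ≤ continuation, so V_u = 0.0000
Node d (S = 135): continuation = e^(−0.08)·[0.3666·0.0000 + 0.6334·48.5000] = 28.3592; exercise value = 35.0000 > continuation, so V_d = 35.0000 (exercise)
Node 0 (S = 150): continuation = e^(−0.08)·[0.3666·0.0000 + 0.6334·35.0000] = 20.4654; exercise value = 20.0000 ≤ continuation, so V_0 = 20.4654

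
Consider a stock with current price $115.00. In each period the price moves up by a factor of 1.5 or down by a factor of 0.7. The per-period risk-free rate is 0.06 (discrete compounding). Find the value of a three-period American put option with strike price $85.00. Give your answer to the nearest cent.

Risk-neutral probability p = (1 + 0.06 − 0.7)/(1.5 − 0.7) = 0.3600/0.8000 = 0.4500
Terminal stock prices: S_uuu = 388.1, S_uud = 181.1, S_udd = 84.52, S_ddd = 39.44
Terminal payoffs (K − S): max(-303.1, 0) = 0, max(-96.12, 0) = 0, max(0.475, 0) = 0.475, max(45.56, 0) = 45.56
Node uu (S = 258.8): continuation = 1/1.06·[0.4500·0.0000 + 0.5500·0.0000] = 0.0000; exercise value = 0.0000 ≤ continuation, so V_uu = 0.0000
Node ud (S = 120.7): continuation = 1/1.06·[0.4500·0.0000 + 0.5500·0.4750] = 0.2465; exercise value = 0.0000 ≤ continuation, so V_ud = 0.2465
Node dd (S = 56.35): continuation = 1/1.06·[0.4500·0.4750 + 0.5500·45.5550] = 23.8387; exercise value = 28.6500 > continuation, so V_dd = 28.6500 (exercise)
Node u (S = 172.5): continuation = 1/1.06·[0.4500·0.0000 + 0.5500·0.2465] = 0.1279; exercise value = 0.0000 ≤ continuation, so V_u = 0.1279
Node d (S = 80.5): continuation = 1/1.06·[0.4500·0.2465 + 0.5500·28.6500] = 14.9702; exercise value = 4.5000 ≤ continuation, so V_d = 14.9702
Node 0 (S = 115): continuation = 1/1.06·[0.4500·0.1279 + 0.5500·14.9702] = 7.8218; exercise value = 0.0000 ≤ continuation, so V_0 = 7.8218

$7.82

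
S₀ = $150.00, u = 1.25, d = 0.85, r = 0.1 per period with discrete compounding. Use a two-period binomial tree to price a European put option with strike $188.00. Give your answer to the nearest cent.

Risk-neutral probability p = (1 + 0.1 − 0.85)/(1.25 − 0.85) = 0.2500/0.4000 = 0.6250
Terminal stock prices: S_uu = 234.4, S_ud = 159.4, S_dd = 108.4
Terminal payoffs (K − S): max(-46.38, 0) = 0, max(28.62, 0) = 28.62, max(79.63, 0) = 79.63
Node u (S = 187.5): V_u = 1/1.1·[0.6250·0.0000 + 0.3750·28.6250] = 9.7585
Node d (S = 127.5): V_d = 1/1.1·[0.6250·28.6250 + 0.3750·79.6250] = 43.4091
Node 0 (S = 150): V_0 = 1/1.1·[0.6250·9.7585 + 0.3750·43.4091] = 20.3432

$20.34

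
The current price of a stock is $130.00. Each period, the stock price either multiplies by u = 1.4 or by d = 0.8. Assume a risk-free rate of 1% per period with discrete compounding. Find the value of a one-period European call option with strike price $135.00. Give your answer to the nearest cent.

$16.29

Risk-neutral probability p = (1 + 0.01 − 0.8)/(1.4 − 0.8) = 0.2100/0.6000 = 0.3500
Terminal stock prices: S_u = 182, S_d = 104
Terminal payoffs (S − K): max(47, 0) = 47, max(-31, 0) = 0
Node 0 (S = 130): V_0 = 1/1.01·[0.3500·47.0000 + 0.6500·0.0000] = 16.2871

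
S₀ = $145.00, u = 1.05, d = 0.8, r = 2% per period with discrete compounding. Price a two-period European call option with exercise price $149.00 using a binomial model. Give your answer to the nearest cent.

$8.09

Risk-neutral probability p = (1 + 0.02 − 0.8)/(1.05 − 0.8) = 0.2200/0.2500 = 0.8800
Terminal stock prices: S_uu = 159.9, S_ud = 121.8, S_dd = 92.8
Terminal payoffs (S − K): max(10.86, 0) = 10.86, max(-27.2, 0) = 0, max(-56.2, 0) = 0
Node u (S = 152.2): V_u = 1/1.02·[0.8800·10.8625 + 0.1200·0.0000] = 9.3716
Node d (S = 116): V_d = 1/1.02·[0.8800·0.0000 + 0.1200·0.0000] = 0.0000
Node 0 (S = 145): V_0 = 1/1.02·[0.8800·9.3716 + 0.1200·0.0000] = 8.0853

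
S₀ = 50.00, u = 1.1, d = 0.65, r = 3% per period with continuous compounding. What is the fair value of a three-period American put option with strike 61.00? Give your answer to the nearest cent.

Risk-neutral probability p = (e^0.03 − 0.65)/(1.1 − 0.65) = 0.3805/0.4500 = 0.8455
Terminal stock prices: S_uuu = 66.55, S_uud = 39.33, S_udd = 23.24, S_ddd = 13.73
Terminal payoffs (K − S): max(-5.55, 0) = 0, max(21.67, 0) = 21.67, max(37.76, 0) = 37.76, max(47.27, 0) = 47.27
Node uu (S = 60.5): continuation = e^(−0.03)·[0.8455·0.0000 + 0.1545·21.6750] = 3.2508; exercise value = 0.5000 ≤ continuation, so V_uu = 3.2508
Node ud (S = 35.75): continuation = e^(−0.03)·[0.8455·21.6750 + 0.1545·37.7625] = 23.4472; exercise value = 25.2500 > continuation, so V_ud = 25.2500 (exercise)
Node dd (S = 21.13): continuation = e^(−0.03)·[0.8455·37.7625 + 0.1545·47.2687] = 38.0722; exercise value = 39.8750 > continuation, so V_dd = 39.8750 (exercise)
Node u (S = 55): continuation = e^(−0.03)·[0.8455·3.2508 + 0.1545·25.2500] = 6.4541; exercise value = 6.0000 ≤ continuation, so V_u = 6.4541
Node d (S = 32.5): continuation = e^(−0.03)·[0.8455·25.2500 + 0.1545·39.8750] = 26.6972; exercise value = 28.5000 > continuation, so V_d = 28.5000 (exercise)
Node 0 (S = 50): continuation = e^(−0.03)·[0.8455·6.4541 + 0.1545·28.5000] = 9.5697; exercise value = 11.0000 > continuation, so V_0 = 11.0000 (exercise)

11.00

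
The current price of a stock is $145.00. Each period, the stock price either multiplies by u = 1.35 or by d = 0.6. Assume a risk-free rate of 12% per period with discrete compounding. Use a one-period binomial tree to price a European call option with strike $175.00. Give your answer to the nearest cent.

$12.85

Risk-neutral probability p = (1 + 0.12 − 0.6)/(1.35 − 0.6) = 0.5200/0.7500 = 0.6933
Terminal stock prices: S_u = 195.8, S_d = 87
Terminal payoffs (S − K): max(20.75, 0) = 20.75, max(-88, 0) = 0
Node 0 (S = 145): V_0 = 1/1.12·[0.6933·20.7500 + 0.3067·0.0000] = 12.8452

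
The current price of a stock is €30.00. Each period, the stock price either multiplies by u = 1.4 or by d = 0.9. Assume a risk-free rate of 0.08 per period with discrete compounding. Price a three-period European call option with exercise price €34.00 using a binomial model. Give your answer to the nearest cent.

€5.53

Risk-neutral probability p = (1 + 0.08 − 0.9)/(1.4 − 0.9) = 0.1800/0.5000 = 0.3600
Terminal stock prices: S_uuu = 82.32, S_uud = 52.92, S_udd = 34.02, S_ddd = 21.87
Terminal payoffs (S − K): max(48.32, 0) = 48.32, max(18.92, 0) = 18.92, max(0.02, 0) = 0.02, max(-12.13, 0) = 0
Node uu (S = 58.8): V_uu = 1/1.08·[0.3600·48.3200 + 0.6400·18.9200] = 27.3185
Node ud (S = 37.8): V_ud = 1/1.08·[0.3600·18.9200 + 0.6400·0.0200] = 6.3185
Node dd (S = 24.3): V_dd = 1/1.08·[0.3600·0.0200 + 0.6400·0.0000] = 0.0067
Node u (S = 42): V_u = 1/1.08·[0.3600·27.3185 + 0.6400·6.3185] = 12.8505
Node d (S = 27): V_d = 1/1.08·[0.3600·6.3185 + 0.6400·0.0067] = 2.1101
Node 0 (S = 30): V_0 = 1/1.08·[0.3600·12.8505 + 0.6400·2.1101] = 5.5339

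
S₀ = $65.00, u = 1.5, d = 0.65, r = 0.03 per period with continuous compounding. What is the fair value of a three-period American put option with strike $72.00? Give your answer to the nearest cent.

$20.49

Risk-neutral probability p = (e^0.03 − 0.65)/(1.5 − 0.65) = 0.3805/0.8500 = 0.4476
Terminal stock prices: S_uuu = 219.4, S_uud = 95.06, S_udd = 41.19, S_ddd = 17.85
Terminal payoffs (K − S): max(-147.4, 0) = 0, max(-23.06, 0) = 0, max(30.81, 0) = 30.81, max(54.15, 0) = 54.15
Node uu (S = 146.2): continuation = e^(−0.03)·[0.4476·0.0000 + 0.5524·0.0000] = 0.0000; exercise value = 0.0000 ≤ continuation, so V_uu = 0.0000
Node ud (S = 63.38): continuation = e^(−0.03)·[0.4476·0.0000 + 0.5524·30.8062] = 16.5146; exercise value = 8.6250 ≤ continuation, so V_ud = 16.5146
Node dd (S = 27.46): continuation = e^(−0.03)·[0.4476·30.8062 + 0.5524·54.1494] = 42.4096; exercise value = 44.5375 > continuation, so V_dd = 44.5375 (exercise)
Node u (S = 97.5): continuation = e^(−0.03)·[0.4476·0.0000 + 0.5524·16.5146] = 8.8532; exercise value = 0.0000 ≤ continuation, so V_u = 8.8532
Node d (S = 42.25): continuation = e^(−0.03)·[0.4476·16.5146 + 0.5524·44.5375] = 31.0491; exercise value = 29.7500 ≤ continuation, so V_d = 31.0491
Node 0 (S = 65): continuation = e^(−0.03)·[0.4476·8.8532 + 0.5524·31.0491] = 20.4903; exercise value = 7.0000 ≤ continuation, so V_0 = 20.4903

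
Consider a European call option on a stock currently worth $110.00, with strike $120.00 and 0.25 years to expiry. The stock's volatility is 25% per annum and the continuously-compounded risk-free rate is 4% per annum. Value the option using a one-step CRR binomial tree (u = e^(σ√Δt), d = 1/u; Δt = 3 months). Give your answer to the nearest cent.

CRR parameters: u = e^(σ√Δt) = e^(0.25·√0.25) = 1.1331, d = 1/u = 0.8825
Per-period rate: rΔt = 0.04·0.25 = 0.01, so R = e^0.01 = 1.0101
Risk-neutral probability p = (e^0.01 − 0.8825)/(1.1331 − 0.8825) = 0.1276/0.2507 = 0.5089
Terminal stock prices: S_u = 124.6, S_d = 97.07
Terminal payoffs (S − K): max(4.646, 0) = 4.646, max(-22.93, 0) = 0
Node 0 (S = 110): V_0 = e^(−0.01)·[0.5089·4.6463 + 0.4911·0.0000] = 2.3409

$2.34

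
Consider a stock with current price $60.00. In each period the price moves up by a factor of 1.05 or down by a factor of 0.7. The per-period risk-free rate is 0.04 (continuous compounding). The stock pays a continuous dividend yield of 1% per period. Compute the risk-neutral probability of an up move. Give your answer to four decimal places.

p = 0.9442

Per-period risk-free factor R = e^0.04 = 1.0408; dividend-adjusted growth = e^(0.04−0.01) = 1.0305.
Risk-neutral probability p = (1.0305 − 0.7)/(1.05 − 0.7) = 0.3305/0.3500 = 0.9442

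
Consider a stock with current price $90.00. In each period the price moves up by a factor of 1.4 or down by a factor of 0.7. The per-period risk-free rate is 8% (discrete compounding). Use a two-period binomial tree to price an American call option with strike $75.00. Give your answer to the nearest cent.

$31.24

Risk-neutral probability p = (1 + 0.08 − 0.7)/(1.4 − 0.7) = 0.3800/0.7000 = 0.5429
Terminal stock prices: S_uu = 176.4, S_ud = 88.2, S_dd = 44.1
Terminal payoffs (S − K): max(101.4, 0) = 101.4, max(13.2, 0) = 13.2, max(-30.9, 0) = 0
Node u (S = 126): continuation = 1/1.08·[0.5429·101.4000 + 0.4571·13.2000] = 56.5556; exercise value = 51.0000 ≤ continuation, so V_u = 56.5556
Node d (S = 63): continuation = 1/1.08·[0.5429·13.2000 + 0.4571·0.0000] = 6.6349; exercise value = 0.0000 ≤ continuation, so V_d = 6.6349
Node 0 (S = 90): continuation = 1/1.08·[0.5429·56.5556 + 0.4571·6.6349] = 31.2358; exercise value = 15.0000 ≤ continuation, so V_0 = 31.2358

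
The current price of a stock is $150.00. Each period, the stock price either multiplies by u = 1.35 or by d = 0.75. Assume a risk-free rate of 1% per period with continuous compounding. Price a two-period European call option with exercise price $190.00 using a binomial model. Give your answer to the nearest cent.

$15.35

Risk-neutral probability p = (e^0.01 − 0.75)/(1.35 − 0.75) = 0.2601/0.6000 = 0.4334
Terminal stock prices: S_uu = 273.4, S_ud = 151.9, S_dd = 84.38
Terminal payoffs (S − K): max(83.38, 0) = 83.38, max(-38.12, 0) = 0, max(-105.6, 0) = 0
Node u (S = 202.5): V_u = e^(−0.01)·[0.4334·83.3750 + 0.5666·0.0000] = 35.7766
Node d (S = 112.5): V_d = e^(−0.01)·[0.4334·0.0000 + 0.5666·0.0000] = 0.0000
Node 0 (S = 150): V_0 = e^(−0.01)·[0.4334·35.7766 + 0.5666·0.0000] = 15.3519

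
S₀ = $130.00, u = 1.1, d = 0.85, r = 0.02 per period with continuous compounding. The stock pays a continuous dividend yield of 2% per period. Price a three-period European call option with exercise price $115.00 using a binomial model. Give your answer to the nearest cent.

Per-period risk-free factor R = e^0.02 = 1.0202; dividend-adjusted growth = e^(0.02−0.02) = 1.0000.
Risk-neutral probability p = (1.0000 − 0.85)/(1.1 − 0.85) = 0.1500/0.2500 = 0.6000
Terminal stock prices: S_uuu = 173, S_uud = 133.7, S_udd = 103.3, S_ddd = 79.84
Terminal payoffs (S − K): max(58.03, 0) = 58.03, max(18.71, 0) = 18.71, max(-11.68, 0) = 0, max(-35.16, 0) = 0
Node uu (S = 157.3): V_uu = e^(−0.02)·[0.6000·58.0300 + 0.4000·18.7050] = 41.4624
Node ud (S = 121.5): V_ud = e^(−0.02)·[0.6000·18.7050 + 0.4000·0.0000] = 11.0008
Node dd (S = 93.92): V_dd = e^(−0.02)·[0.6000·0.0000 + 0.4000·0.0000] = 0.0000
Node u (S = 143): V_u = e^(−0.02)·[0.6000·41.4624 + 0.4000·11.0008] = 28.6980
Node d (S = 110.5): V_d = e^(−0.02)·[0.6000·11.0008 + 0.4000·0.0000] = 6.4698
Node 0 (S = 130): V_0 = e^(−0.02)·[0.6000·28.6980 + 0.4000·6.4698] = 19.4145

$19.41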